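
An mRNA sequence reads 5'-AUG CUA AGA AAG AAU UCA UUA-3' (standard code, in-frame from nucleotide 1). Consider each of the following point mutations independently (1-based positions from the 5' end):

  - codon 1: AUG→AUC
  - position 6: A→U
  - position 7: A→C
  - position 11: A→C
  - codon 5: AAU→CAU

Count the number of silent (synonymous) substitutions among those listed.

2

Codon 1: AUG (Met) → AUC (Ile) — missense.
Codon 2: CUA (Leu) → CUU (Leu) — synonymous.
Codon 3: AGA (Arg) → CGA (Arg) — synonymous.
Codon 4: AAG (Lys) → ACG (Thr) — missense.
Codon 5: AAU (Asn) → CAU (His) — missense.
Synonymous: 2 of 5.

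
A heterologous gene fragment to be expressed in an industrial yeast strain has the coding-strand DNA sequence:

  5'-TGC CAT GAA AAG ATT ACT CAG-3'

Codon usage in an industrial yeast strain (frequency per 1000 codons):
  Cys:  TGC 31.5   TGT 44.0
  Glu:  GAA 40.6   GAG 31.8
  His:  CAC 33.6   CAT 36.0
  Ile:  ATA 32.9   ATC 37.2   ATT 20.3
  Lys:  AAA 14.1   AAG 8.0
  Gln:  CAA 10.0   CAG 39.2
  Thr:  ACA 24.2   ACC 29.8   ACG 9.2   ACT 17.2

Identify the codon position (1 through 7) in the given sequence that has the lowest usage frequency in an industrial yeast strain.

4

Codon 1 TGC (Cys): 31.5 per 1000.
Codon 2 CAT (His): 36.0 per 1000.
Codon 3 GAA (Glu): 40.6 per 1000.
Codon 4 AAG (Lys): 8.0 per 1000.
Codon 5 ATT (Ile): 20.3 per 1000.
Codon 6 ACT (Thr): 17.2 per 1000.
Codon 7 CAG (Gln): 39.2 per 1000.
Lowest frequency is 8.0 at codon 4.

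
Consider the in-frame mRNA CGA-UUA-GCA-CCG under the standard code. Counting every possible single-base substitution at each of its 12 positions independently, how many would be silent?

12

Codon 1 (CGA, Arg): 4 synonymous substitutions.
Codon 2 (UUA, Leu): 2 synonymous substitutions.
Codon 3 (GCA, Ala): 3 synonymous substitutions.
Codon 4 (CCG, Pro): 3 synonymous substitutions.
Total: 4 + 2 + 3 + 3 = 12.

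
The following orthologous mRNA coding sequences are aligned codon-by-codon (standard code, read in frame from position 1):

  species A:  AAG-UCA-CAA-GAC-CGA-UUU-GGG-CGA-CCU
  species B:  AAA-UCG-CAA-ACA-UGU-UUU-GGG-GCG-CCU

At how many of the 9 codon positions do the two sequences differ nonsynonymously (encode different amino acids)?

Codon 1: AAG Lys / AAA Lys — synonymous.
Codon 2: UCA Ser / UCG Ser — synonymous.
Codon 3: CAA Gln / CAA Gln — identical.
Codon 4: GAC Asp / ACA Thr — nonsynonymous.
Codon 5: CGA Arg / UGU Cys — nonsynonymous.
Codon 6: UUU Phe / UUU Phe — identical.
Codon 7: GGG Gly / GGG Gly — identical.
Codon 8: CGA Arg / GCG Ala — nonsynonymous.
Codon 9: CCU Pro / CCU Pro — identical.
Nonsynonymous differences: 3.

3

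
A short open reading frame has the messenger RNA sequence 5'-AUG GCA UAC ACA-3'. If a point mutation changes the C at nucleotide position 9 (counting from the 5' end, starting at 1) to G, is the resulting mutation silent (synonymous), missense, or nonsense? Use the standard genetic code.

Position 9 falls in codon 3: UAC → Tyr.
After the substitution the codon is UAG → Stop.
The new codon is a stop codon, so this is a nonsense mutation.

nonsense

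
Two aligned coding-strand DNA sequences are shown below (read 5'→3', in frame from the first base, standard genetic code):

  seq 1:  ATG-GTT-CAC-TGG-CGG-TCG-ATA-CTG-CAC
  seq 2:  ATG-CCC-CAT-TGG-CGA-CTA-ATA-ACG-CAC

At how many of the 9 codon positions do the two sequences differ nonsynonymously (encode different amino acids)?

Codon 1: ATG Met / ATG Met — identical.
Codon 2: GTT Val / CCC Pro — nonsynonymous.
Codon 3: CAC His / CAT His — synonymous.
Codon 4: TGG Trp / TGG Trp — identical.
Codon 5: CGG Arg / CGA Arg — synonymous.
Codon 6: TCG Ser / CTA Leu — nonsynonymous.
Codon 7: ATA Ile / ATA Ile — identical.
Codon 8: CTG Leu / ACG Thr — nonsynonymous.
Codon 9: CAC His / CAC His — identical.
Nonsynonymous differences: 3.

3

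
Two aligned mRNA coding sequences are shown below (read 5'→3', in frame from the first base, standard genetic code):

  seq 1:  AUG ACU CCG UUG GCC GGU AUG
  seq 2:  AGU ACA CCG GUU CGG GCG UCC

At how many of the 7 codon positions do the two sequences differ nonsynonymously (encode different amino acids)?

Codon 1: AUG Met / AGU Ser — nonsynonymous.
Codon 2: ACU Thr / ACA Thr — synonymous.
Codon 3: CCG Pro / CCG Pro — identical.
Codon 4: UUG Leu / GUU Val — nonsynonymous.
Codon 5: GCC Ala / CGG Arg — nonsynonymous.
Codon 6: GGU Gly / GCG Ala — nonsynonymous.
Codon 7: AUG Met / UCC Ser — nonsynonymous.
Nonsynonymous differences: 5.

5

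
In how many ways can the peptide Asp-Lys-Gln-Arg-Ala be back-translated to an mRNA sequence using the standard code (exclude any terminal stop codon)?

192

Asp: 2 codons.
Lys: 2 codons.
Gln: 2 codons.
Arg: 6 codons.
Ala: 4 codons.
2 × 2 × 2 × 6 × 4 = 192.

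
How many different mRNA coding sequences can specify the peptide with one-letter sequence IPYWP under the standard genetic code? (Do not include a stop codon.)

96

Ile: 3 codons.
Pro: 4 codons.
Tyr: 2 codons.
Trp: 1 codon.
Pro: 4 codons.
3 × 4 × 2 × 1 × 4 = 96.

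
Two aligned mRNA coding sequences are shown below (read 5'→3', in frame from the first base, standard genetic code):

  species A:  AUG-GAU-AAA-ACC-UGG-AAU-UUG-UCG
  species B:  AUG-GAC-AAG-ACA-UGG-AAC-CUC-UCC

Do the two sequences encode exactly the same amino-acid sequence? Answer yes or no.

Codon 1: AUG Met / AUG Met — identical.
Codon 2: GAU Asp / GAC Asp — synonymous.
Codon 3: AAA Lys / AAG Lys — synonymous.
Codon 4: ACC Thr / ACA Thr — synonymous.
Codon 5: UGG Trp / UGG Trp — identical.
Codon 6: AAU Asn / AAC Asn — synonymous.
Codon 7: UUG Leu / CUC Leu — synonymous.
Codon 8: UCG Ser / UCC Ser — synonymous.
Nonsynonymous differences: 0 → same protein.

yes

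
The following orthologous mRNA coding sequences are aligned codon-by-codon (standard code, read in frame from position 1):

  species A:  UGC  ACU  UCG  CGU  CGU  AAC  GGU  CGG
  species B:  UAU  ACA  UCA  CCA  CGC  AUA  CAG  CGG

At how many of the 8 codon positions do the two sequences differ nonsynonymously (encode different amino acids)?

Codon 1: UGC Cys / UAU Tyr — nonsynonymous.
Codon 2: ACU Thr / ACA Thr — synonymous.
Codon 3: UCG Ser / UCA Ser — synonymous.
Codon 4: CGU Arg / CCA Pro — nonsynonymous.
Codon 5: CGU Arg / CGC Arg — synonymous.
Codon 6: AAC Asn / AUA Ile — nonsynonymous.
Codon 7: GGU Gly / CAG Gln — nonsynonymous.
Codon 8: CGG Arg / CGG Arg — identical.
Nonsynonymous differences: 4.

4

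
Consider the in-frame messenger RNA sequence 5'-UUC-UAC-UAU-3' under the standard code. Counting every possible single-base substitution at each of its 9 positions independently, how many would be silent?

3

Codon 1 (UUC, Phe): 1 synonymous substitution.
Codon 2 (UAC, Tyr): 1 synonymous substitution.
Codon 3 (UAU, Tyr): 1 synonymous substitution.
Total: 1 + 1 + 1 = 3.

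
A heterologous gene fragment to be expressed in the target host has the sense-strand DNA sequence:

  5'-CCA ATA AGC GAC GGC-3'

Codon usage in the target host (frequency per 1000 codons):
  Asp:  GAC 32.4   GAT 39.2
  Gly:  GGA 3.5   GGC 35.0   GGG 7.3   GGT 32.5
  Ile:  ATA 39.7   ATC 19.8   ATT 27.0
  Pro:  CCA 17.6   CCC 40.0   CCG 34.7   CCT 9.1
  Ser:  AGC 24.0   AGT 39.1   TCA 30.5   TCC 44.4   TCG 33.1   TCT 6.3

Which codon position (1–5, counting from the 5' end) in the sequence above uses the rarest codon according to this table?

1

Codon 1 CCA (Pro): 17.6 per 1000.
Codon 2 ATA (Ile): 39.7 per 1000.
Codon 3 AGC (Ser): 24.0 per 1000.
Codon 4 GAC (Asp): 32.4 per 1000.
Codon 5 GGC (Gly): 35.0 per 1000.
Lowest frequency is 17.6 at codon 1.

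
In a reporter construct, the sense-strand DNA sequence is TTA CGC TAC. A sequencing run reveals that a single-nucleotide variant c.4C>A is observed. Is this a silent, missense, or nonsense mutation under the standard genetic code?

missense

Position 4 falls in codon 2: CGC → Arg.
After the substitution the codon is AGC → Ser.
Arg ≠ Ser, so this is a missense mutation.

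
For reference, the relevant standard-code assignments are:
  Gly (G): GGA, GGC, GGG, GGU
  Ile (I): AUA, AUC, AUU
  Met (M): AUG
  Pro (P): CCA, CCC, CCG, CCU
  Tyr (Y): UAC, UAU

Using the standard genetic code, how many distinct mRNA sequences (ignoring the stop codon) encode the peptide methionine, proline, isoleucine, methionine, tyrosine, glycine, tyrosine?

Met: 1 codon.
Pro: 4 codons.
Ile: 3 codons.
Met: 1 codon.
Tyr: 2 codons.
Gly: 4 codons.
Tyr: 2 codons.
1 × 4 × 3 × 1 × 2 × 4 × 2 = 192.

192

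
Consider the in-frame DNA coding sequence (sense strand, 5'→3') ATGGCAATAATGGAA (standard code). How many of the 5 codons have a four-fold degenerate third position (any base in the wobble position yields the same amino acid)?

1

Codon 1 ATG (Met): third position 1-fold.
Codon 2 GCA (Ala): third position 4-fold.
Codon 3 ATA (Ile): third position 3-fold.
Codon 4 ATG (Met): third position 1-fold.
Codon 5 GAA (Glu): third position 2-fold.
Four-fold degenerate third positions: 1.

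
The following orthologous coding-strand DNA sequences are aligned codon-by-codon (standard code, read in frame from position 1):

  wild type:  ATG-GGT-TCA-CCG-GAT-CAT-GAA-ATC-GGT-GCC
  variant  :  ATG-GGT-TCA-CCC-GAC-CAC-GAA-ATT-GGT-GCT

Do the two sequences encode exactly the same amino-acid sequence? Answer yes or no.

yes

Codon 1: ATG Met / ATG Met — identical.
Codon 2: GGT Gly / GGT Gly — identical.
Codon 3: TCA Ser / TCA Ser — identical.
Codon 4: CCG Pro / CCC Pro — synonymous.
Codon 5: GAT Asp / GAC Asp — synonymous.
Codon 6: CAT His / CAC His — synonymous.
Codon 7: GAA Glu / GAA Glu — identical.
Codon 8: ATC Ile / ATT Ile — synonymous.
Codon 9: GGT Gly / GGT Gly — identical.
Codon 10: GCC Ala / GCT Ala — synonymous.
Nonsynonymous differences: 0 → same protein.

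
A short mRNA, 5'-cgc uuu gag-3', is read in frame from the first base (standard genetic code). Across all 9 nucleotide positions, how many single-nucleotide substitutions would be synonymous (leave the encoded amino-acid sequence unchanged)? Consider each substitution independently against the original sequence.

Codon 1 (CGC, Arg): 3 synonymous substitutions.
Codon 2 (UUU, Phe): 1 synonymous substitution.
Codon 3 (GAG, Glu): 1 synonymous substitution.
Total: 3 + 1 + 1 = 5.

5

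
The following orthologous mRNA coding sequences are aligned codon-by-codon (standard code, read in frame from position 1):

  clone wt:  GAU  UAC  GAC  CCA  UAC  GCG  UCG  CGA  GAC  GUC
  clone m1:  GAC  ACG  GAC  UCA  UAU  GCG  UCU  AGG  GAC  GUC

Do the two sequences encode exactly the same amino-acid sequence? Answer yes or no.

no

Codon 1: GAU Asp / GAC Asp — synonymous.
Codon 2: UAC Tyr / ACG Thr — nonsynonymous.
Codon 3: GAC Asp / GAC Asp — identical.
Codon 4: CCA Pro / UCA Ser — nonsynonymous.
Codon 5: UAC Tyr / UAU Tyr — synonymous.
Codon 6: GCG Ala / GCG Ala — identical.
Codon 7: UCG Ser / UCU Ser — synonymous.
Codon 8: CGA Arg / AGG Arg — synonymous.
Codon 9: GAC Asp / GAC Asp — identical.
Codon 10: GUC Val / GUC Val — identical.
Nonsynonymous differences: 2 → different protein.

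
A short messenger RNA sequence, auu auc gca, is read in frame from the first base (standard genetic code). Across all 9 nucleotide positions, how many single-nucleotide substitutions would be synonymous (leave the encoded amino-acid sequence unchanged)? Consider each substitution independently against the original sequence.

Codon 1 (AUU, Ile): 2 synonymous substitutions.
Codon 2 (AUC, Ile): 2 synonymous substitutions.
Codon 3 (GCA, Ala): 3 synonymous substitutions.
Total: 2 + 2 + 3 = 7.

7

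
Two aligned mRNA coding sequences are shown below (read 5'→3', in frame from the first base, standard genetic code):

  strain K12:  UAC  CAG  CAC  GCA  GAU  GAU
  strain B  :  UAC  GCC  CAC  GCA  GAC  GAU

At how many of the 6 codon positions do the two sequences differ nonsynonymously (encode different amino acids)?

1

Codon 1: UAC Tyr / UAC Tyr — identical.
Codon 2: CAG Gln / GCC Ala — nonsynonymous.
Codon 3: CAC His / CAC His — identical.
Codon 4: GCA Ala / GCA Ala — identical.
Codon 5: GAU Asp / GAC Asp — synonymous.
Codon 6: GAU Asp / GAU Asp — identical.
Nonsynonymous differences: 1.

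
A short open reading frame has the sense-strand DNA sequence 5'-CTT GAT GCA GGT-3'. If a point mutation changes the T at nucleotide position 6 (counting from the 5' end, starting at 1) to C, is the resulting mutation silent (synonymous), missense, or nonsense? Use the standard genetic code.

silent

Position 6 falls in codon 2: GAT → Asp.
After the substitution the codon is GAC → Asp.
Both encode Asp, so the change is synonymous.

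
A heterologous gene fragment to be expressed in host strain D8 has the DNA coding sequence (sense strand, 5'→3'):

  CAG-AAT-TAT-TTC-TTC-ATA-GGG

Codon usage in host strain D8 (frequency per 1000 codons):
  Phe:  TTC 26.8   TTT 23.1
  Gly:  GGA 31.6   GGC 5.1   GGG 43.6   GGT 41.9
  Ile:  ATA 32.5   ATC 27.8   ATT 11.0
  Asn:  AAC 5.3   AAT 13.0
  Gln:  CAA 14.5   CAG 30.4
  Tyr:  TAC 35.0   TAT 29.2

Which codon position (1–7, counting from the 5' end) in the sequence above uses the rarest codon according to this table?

Codon 1 CAG (Gln): 30.4 per 1000.
Codon 2 AAT (Asn): 13.0 per 1000.
Codon 3 TAT (Tyr): 29.2 per 1000.
Codon 4 TTC (Phe): 26.8 per 1000.
Codon 5 TTC (Phe): 26.8 per 1000.
Codon 6 ATA (Ile): 32.5 per 1000.
Codon 7 GGG (Gly): 43.6 per 1000.
Lowest frequency is 13.0 at codon 2.

2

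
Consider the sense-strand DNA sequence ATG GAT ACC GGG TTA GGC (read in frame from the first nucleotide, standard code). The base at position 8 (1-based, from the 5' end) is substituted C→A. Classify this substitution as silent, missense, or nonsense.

missense

Position 8 falls in codon 3: ACC → Thr.
After the substitution the codon is AAC → Asn.
Thr ≠ Asn, so this is a missense mutation.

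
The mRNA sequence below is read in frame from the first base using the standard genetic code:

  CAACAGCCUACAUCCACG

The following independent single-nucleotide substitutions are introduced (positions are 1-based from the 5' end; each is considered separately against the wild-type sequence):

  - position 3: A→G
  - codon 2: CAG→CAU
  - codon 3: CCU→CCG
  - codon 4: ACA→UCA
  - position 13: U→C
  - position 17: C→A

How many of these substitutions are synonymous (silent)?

Codon 1: CAA (Gln) → CAG (Gln) — synonymous.
Codon 2: CAG (Gln) → CAU (His) — missense.
Codon 3: CCU (Pro) → CCG (Pro) — synonymous.
Codon 4: ACA (Thr) → UCA (Ser) — missense.
Codon 5: UCC (Ser) → CCC (Pro) — missense.
Codon 6: ACG (Thr) → AAG (Lys) — missense.
Synonymous: 2 of 6.

2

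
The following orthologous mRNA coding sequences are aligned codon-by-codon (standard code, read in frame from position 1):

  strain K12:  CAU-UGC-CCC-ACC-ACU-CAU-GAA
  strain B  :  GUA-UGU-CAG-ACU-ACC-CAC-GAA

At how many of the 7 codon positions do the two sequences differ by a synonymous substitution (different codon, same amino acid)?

Codon 1: CAU His / GUA Val — nonsynonymous.
Codon 2: UGC Cys / UGU Cys — synonymous.
Codon 3: CCC Pro / CAG Gln — nonsynonymous.
Codon 4: ACC Thr / ACU Thr — synonymous.
Codon 5: ACU Thr / ACC Thr — synonymous.
Codon 6: CAU His / CAC His — synonymous.
Codon 7: GAA Glu / GAA Glu — identical.
Synonymous differences: 4.

4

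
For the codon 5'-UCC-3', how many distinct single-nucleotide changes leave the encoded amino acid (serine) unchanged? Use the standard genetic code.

3

Position 1: none → 0 synonymous.
Position 2: none → 0 synonymous.
Position 3: UCU, UCA, UCG → 3 synonymous.
Total: 0 + 0 + 3 = 3.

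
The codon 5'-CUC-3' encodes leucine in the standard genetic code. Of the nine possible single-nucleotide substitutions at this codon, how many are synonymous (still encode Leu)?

Position 1: none → 0 synonymous.
Position 2: none → 0 synonymous.
Position 3: CUU, CUA, CUG → 3 synonymous.
Total: 0 + 0 + 3 = 3.

3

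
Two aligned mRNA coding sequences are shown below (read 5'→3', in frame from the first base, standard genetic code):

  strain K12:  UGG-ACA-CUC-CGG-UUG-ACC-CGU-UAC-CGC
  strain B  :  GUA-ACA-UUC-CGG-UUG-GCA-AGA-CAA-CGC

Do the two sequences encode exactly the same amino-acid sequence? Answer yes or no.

Codon 1: UGG Trp / GUA Val — nonsynonymous.
Codon 2: ACA Thr / ACA Thr — identical.
Codon 3: CUC Leu / UUC Phe — nonsynonymous.
Codon 4: CGG Arg / CGG Arg — identical.
Codon 5: UUG Leu / UUG Leu — identical.
Codon 6: ACC Thr / GCA Ala — nonsynonymous.
Codon 7: CGU Arg / AGA Arg — synonymous.
Codon 8: UAC Tyr / CAA Gln — nonsynonymous.
Codon 9: CGC Arg / CGC Arg — identical.
Nonsynonymous differences: 4 → different protein.

no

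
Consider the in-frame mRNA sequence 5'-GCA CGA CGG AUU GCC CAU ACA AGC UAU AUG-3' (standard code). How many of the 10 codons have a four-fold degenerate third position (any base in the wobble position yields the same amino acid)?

Codon 1 GCA (Ala): third position 4-fold.
Codon 2 CGA (Arg): third position 4-fold.
Codon 3 CGG (Arg): third position 4-fold.
Codon 4 AUU (Ile): third position 3-fold.
Codon 5 GCC (Ala): third position 4-fold.
Codon 6 CAU (His): third position 2-fold.
Codon 7 ACA (Thr): third position 4-fold.
Codon 8 AGC (Ser): third position 2-fold.
Codon 9 UAU (Tyr): third position 2-fold.
Codon 10 AUG (Met): third position 1-fold.
Four-fold degenerate third positions: 5.

5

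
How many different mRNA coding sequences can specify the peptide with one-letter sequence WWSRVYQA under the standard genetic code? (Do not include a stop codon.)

Trp: 1 codon.
Trp: 1 codon.
Ser: 6 codons.
Arg: 6 codons.
Val: 4 codons.
Tyr: 2 codons.
Gln: 2 codons.
Ala: 4 codons.
1 × 1 × 6 × 6 × 4 × 2 × 2 × 4 = 2304.

2304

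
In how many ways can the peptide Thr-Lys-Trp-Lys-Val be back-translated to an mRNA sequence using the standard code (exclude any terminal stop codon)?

Thr: 4 codons.
Lys: 2 codons.
Trp: 1 codon.
Lys: 2 codons.
Val: 4 codons.
4 × 2 × 1 × 2 × 4 = 64.

64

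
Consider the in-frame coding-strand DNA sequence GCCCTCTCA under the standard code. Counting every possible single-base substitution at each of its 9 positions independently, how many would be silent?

Codon 1 (GCC, Ala): 3 synonymous substitutions.
Codon 2 (CTC, Leu): 3 synonymous substitutions.
Codon 3 (TCA, Ser): 3 synonymous substitutions.
Total: 3 + 3 + 3 = 9.

9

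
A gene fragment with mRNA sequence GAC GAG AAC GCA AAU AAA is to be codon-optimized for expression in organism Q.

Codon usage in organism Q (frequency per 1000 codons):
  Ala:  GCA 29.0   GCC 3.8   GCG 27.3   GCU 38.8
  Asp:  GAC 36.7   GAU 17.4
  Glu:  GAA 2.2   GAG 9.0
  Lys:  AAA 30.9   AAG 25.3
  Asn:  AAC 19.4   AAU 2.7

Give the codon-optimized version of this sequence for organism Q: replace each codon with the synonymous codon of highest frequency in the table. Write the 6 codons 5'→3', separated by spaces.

Codon 1 (Asp): best is GAC at 36.7.
Codon 2 (Glu): best is GAG at 9.0.
Codon 3 (Asn): best is AAC at 19.4.
Codon 4 (Ala): best is GCU at 38.8.
Codon 5 (Asn): best is AAC at 19.4.
Codon 6 (Lys): best is AAA at 30.9.

GAC GAG AAC GCU AAC AAA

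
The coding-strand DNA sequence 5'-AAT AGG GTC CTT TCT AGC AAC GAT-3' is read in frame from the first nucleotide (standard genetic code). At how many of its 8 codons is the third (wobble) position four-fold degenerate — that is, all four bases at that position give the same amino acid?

3

Codon 1 AAT (Asn): third position 2-fold.
Codon 2 AGG (Arg): third position 2-fold.
Codon 3 GTC (Val): third position 4-fold.
Codon 4 CTT (Leu): third position 4-fold.
Codon 5 TCT (Ser): third position 4-fold.
Codon 6 AGC (Ser): third position 2-fold.
Codon 7 AAC (Asn): third position 2-fold.
Codon 8 GAT (Asp): third position 2-fold.
Four-fold degenerate third positions: 3.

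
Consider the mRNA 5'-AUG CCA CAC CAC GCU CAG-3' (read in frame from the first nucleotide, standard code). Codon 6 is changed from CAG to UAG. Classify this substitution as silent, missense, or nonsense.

Position 16 falls in codon 6: CAG → Gln.
After the substitution the codon is UAG → Stop.
The new codon is a stop codon, so this is a nonsense mutation.

nonsense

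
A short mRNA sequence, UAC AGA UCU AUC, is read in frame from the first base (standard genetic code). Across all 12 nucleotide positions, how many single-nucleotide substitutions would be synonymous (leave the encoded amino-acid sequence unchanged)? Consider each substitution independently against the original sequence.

Codon 1 (UAC, Tyr): 1 synonymous substitution.
Codon 2 (AGA, Arg): 2 synonymous substitutions.
Codon 3 (UCU, Ser): 3 synonymous substitutions.
Codon 4 (AUC, Ile): 2 synonymous substitutions.
Total: 1 + 2 + 3 + 2 = 8.

8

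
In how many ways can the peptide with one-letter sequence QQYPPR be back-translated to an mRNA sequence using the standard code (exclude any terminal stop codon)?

768

Gln: 2 codons.
Gln: 2 codons.
Tyr: 2 codons.
Pro: 4 codons.
Pro: 4 codons.
Arg: 6 codons.
2 × 2 × 2 × 4 × 4 × 6 = 768.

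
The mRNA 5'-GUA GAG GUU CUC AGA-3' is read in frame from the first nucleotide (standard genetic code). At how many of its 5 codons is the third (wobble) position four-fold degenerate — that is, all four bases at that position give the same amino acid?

3

Codon 1 GUA (Val): third position 4-fold.
Codon 2 GAG (Glu): third position 2-fold.
Codon 3 GUU (Val): third position 4-fold.
Codon 4 CUC (Leu): third position 4-fold.
Codon 5 AGA (Arg): third position 2-fold.
Four-fold degenerate third positions: 3.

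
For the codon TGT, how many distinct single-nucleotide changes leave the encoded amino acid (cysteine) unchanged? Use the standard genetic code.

1

Position 1: none → 0 synonymous.
Position 2: none → 0 synonymous.
Position 3: TGC → 1 synonymous.
Total: 0 + 0 + 1 = 1.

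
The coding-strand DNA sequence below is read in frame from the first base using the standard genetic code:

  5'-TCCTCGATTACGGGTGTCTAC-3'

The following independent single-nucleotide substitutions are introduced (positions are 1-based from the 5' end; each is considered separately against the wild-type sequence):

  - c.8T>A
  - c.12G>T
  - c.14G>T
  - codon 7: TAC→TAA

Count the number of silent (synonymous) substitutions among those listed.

1

Codon 3: ATT (Ile) → AAT (Asn) — missense.
Codon 4: ACG (Thr) → ACT (Thr) — synonymous.
Codon 5: GGT (Gly) → GTT (Val) — missense.
Codon 7: TAC (Tyr) → TAA (Stop) — nonsense.
Synonymous: 1 of 4.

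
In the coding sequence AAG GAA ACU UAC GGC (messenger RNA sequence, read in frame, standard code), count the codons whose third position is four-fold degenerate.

2

Codon 1 AAG (Lys): third position 2-fold.
Codon 2 GAA (Glu): third position 2-fold.
Codon 3 ACU (Thr): third position 4-fold.
Codon 4 UAC (Tyr): third position 2-fold.
Codon 5 GGC (Gly): third position 4-fold.
Four-fold degenerate third positions: 2.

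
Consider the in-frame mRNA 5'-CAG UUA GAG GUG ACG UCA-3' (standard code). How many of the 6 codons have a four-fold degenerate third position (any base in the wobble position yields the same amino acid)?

Codon 1 CAG (Gln): third position 2-fold.
Codon 2 UUA (Leu): third position 2-fold.
Codon 3 GAG (Glu): third position 2-fold.
Codon 4 GUG (Val): third position 4-fold.
Codon 5 ACG (Thr): third position 4-fold.
Codon 6 UCA (Ser): third position 4-fold.
Four-fold degenerate third positions: 3.

3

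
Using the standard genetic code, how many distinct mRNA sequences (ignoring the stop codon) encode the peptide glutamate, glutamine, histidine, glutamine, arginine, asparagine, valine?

Glu: 2 codons.
Gln: 2 codons.
His: 2 codons.
Gln: 2 codons.
Arg: 6 codons.
Asn: 2 codons.
Val: 4 codons.
2 × 2 × 2 × 2 × 6 × 2 × 4 = 768.

768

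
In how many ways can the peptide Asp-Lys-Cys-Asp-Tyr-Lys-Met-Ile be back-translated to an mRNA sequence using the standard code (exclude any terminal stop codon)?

Asp: 2 codons.
Lys: 2 codons.
Cys: 2 codons.
Asp: 2 codons.
Tyr: 2 codons.
Lys: 2 codons.
Met: 1 codon.
Ile: 3 codons.
2 × 2 × 2 × 2 × 2 × 2 × 1 × 3 = 192.

192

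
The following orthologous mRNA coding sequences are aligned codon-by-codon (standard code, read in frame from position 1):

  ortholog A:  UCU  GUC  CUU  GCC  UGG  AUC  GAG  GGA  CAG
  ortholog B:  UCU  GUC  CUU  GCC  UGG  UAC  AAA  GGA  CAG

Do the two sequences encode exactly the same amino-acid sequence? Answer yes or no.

Codon 1: UCU Ser / UCU Ser — identical.
Codon 2: GUC Val / GUC Val — identical.
Codon 3: CUU Leu / CUU Leu — identical.
Codon 4: GCC Ala / GCC Ala — identical.
Codon 5: UGG Trp / UGG Trp — identical.
Codon 6: AUC Ile / UAC Tyr — nonsynonymous.
Codon 7: GAG Glu / AAA Lys — nonsynonymous.
Codon 8: GGA Gly / GGA Gly — identical.
Codon 9: CAG Gln / CAG Gln — identical.
Nonsynonymous differences: 2 → different protein.

no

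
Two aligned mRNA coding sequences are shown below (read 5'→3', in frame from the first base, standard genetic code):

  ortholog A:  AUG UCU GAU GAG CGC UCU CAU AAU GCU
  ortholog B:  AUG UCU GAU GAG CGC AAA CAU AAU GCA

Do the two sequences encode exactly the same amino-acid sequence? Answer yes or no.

Codon 1: AUG Met / AUG Met — identical.
Codon 2: UCU Ser / UCU Ser — identical.
Codon 3: GAU Asp / GAU Asp — identical.
Codon 4: GAG Glu / GAG Glu — identical.
Codon 5: CGC Arg / CGC Arg — identical.
Codon 6: UCU Ser / AAA Lys — nonsynonymous.
Codon 7: CAU His / CAU His — identical.
Codon 8: AAU Asn / AAU Asn — identical.
Codon 9: GCU Ala / GCA Ala — synonymous.
Nonsynonymous differences: 1 → different protein.

no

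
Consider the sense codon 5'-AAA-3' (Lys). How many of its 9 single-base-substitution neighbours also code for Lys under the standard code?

1

Position 1: none → 0 synonymous.
Position 2: none → 0 synonymous.
Position 3: AAG → 1 synonymous.
Total: 0 + 0 + 1 = 1.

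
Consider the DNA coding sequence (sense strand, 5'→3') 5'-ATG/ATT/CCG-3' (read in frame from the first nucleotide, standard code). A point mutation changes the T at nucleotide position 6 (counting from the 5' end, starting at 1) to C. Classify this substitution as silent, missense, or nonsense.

silent

Position 6 falls in codon 2: ATT → Ile.
After the substitution the codon is ATC → Ile.
Both encode Ile, so the change is synonymous.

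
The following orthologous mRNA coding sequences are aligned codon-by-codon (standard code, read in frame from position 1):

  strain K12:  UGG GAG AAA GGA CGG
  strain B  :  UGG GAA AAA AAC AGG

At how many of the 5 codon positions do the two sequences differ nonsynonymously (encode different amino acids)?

1

Codon 1: UGG Trp / UGG Trp — identical.
Codon 2: GAG Glu / GAA Glu — synonymous.
Codon 3: AAA Lys / AAA Lys — identical.
Codon 4: GGA Gly / AAC Asn — nonsynonymous.
Codon 5: CGG Arg / AGG Arg — synonymous.
Nonsynonymous differences: 1.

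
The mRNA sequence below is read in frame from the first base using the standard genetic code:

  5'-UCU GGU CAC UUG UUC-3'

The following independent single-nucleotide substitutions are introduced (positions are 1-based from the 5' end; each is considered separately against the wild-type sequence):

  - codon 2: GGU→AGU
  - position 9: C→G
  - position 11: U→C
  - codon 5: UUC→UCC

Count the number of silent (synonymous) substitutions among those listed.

Codon 2: GGU (Gly) → AGU (Ser) — missense.
Codon 3: CAC (His) → CAG (Gln) — missense.
Codon 4: UUG (Leu) → UCG (Ser) — missense.
Codon 5: UUC (Phe) → UCC (Ser) — missense.
Synonymous: 0 of 4.

0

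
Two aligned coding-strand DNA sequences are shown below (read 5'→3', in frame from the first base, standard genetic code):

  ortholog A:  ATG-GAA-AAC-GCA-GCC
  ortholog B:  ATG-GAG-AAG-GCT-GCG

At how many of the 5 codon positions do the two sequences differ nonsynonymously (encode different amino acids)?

Codon 1: ATG Met / ATG Met — identical.
Codon 2: GAA Glu / GAG Glu — synonymous.
Codon 3: AAC Asn / AAG Lys — nonsynonymous.
Codon 4: GCA Ala / GCT Ala — synonymous.
Codon 5: GCC Ala / GCG Ala — synonymous.
Nonsynonymous differences: 1.

1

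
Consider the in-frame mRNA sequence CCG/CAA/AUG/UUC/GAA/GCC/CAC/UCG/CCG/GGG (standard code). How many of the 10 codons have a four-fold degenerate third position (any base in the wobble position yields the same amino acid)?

5

Codon 1 CCG (Pro): third position 4-fold.
Codon 2 CAA (Gln): third position 2-fold.
Codon 3 AUG (Met): third position 1-fold.
Codon 4 UUC (Phe): third position 2-fold.
Codon 5 GAA (Glu): third position 2-fold.
Codon 6 GCC (Ala): third position 4-fold.
Codon 7 CAC (His): third position 2-fold.
Codon 8 UCG (Ser): third position 4-fold.
Codon 9 CCG (Pro): third position 4-fold.
Codon 10 GGG (Gly): third position 4-fold.
Four-fold degenerate third positions: 5.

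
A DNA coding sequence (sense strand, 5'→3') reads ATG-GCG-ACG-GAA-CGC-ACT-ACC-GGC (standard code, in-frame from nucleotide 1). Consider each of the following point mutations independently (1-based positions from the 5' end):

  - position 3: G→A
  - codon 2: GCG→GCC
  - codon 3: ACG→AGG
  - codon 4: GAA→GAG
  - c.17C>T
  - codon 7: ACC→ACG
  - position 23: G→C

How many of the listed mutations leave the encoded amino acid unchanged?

Codon 1: ATG (Met) → ATA (Ile) — missense.
Codon 2: GCG (Ala) → GCC (Ala) — synonymous.
Codon 3: ACG (Thr) → AGG (Arg) — missense.
Codon 4: GAA (Glu) → GAG (Glu) — synonymous.
Codon 6: ACT (Thr) → ATT (Ile) — missense.
Codon 7: ACC (Thr) → ACG (Thr) — synonymous.
Codon 8: GGC (Gly) → GCC (Ala) — missense.
Synonymous: 3 of 7.

3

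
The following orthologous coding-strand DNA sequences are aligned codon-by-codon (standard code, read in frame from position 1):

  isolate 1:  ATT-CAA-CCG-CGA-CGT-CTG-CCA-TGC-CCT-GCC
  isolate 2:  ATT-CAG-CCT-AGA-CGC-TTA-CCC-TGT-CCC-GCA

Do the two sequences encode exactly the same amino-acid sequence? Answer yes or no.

yes

Codon 1: ATT Ile / ATT Ile — identical.
Codon 2: CAA Gln / CAG Gln — synonymous.
Codon 3: CCG Pro / CCT Pro — synonymous.
Codon 4: CGA Arg / AGA Arg — synonymous.
Codon 5: CGT Arg / CGC Arg — synonymous.
Codon 6: CTG Leu / TTA Leu — synonymous.
Codon 7: CCA Pro / CCC Pro — synonymous.
Codon 8: TGC Cys / TGT Cys — synonymous.
Codon 9: CCT Pro / CCC Pro — synonymous.
Codon 10: GCC Ala / GCA Ala — synonymous.
Nonsynonymous differences: 0 → same protein.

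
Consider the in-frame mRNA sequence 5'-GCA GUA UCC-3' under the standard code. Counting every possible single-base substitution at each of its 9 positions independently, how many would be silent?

Codon 1 (GCA, Ala): 3 synonymous substitutions.
Codon 2 (GUA, Val): 3 synonymous substitutions.
Codon 3 (UCC, Ser): 3 synonymous substitutions.
Total: 3 + 3 + 3 = 9.

9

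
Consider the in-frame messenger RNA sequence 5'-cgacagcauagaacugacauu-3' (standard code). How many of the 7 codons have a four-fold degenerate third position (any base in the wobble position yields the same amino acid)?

2

Codon 1 CGA (Arg): third position 4-fold.
Codon 2 CAG (Gln): third position 2-fold.
Codon 3 CAU (His): third position 2-fold.
Codon 4 AGA (Arg): third position 2-fold.
Codon 5 ACU (Thr): third position 4-fold.
Codon 6 GAC (Asp): third position 2-fold.
Codon 7 AUU (Ile): third position 3-fold.
Four-fold degenerate third positions: 2.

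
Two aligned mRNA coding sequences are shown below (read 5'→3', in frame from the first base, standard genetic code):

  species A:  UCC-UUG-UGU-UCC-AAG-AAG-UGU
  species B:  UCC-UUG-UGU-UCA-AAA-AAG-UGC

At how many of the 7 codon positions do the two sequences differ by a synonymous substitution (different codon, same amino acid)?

Codon 1: UCC Ser / UCC Ser — identical.
Codon 2: UUG Leu / UUG Leu — identical.
Codon 3: UGU Cys / UGU Cys — identical.
Codon 4: UCC Ser / UCA Ser — synonymous.
Codon 5: AAG Lys / AAA Lys — synonymous.
Codon 6: AAG Lys / AAG Lys — identical.
Codon 7: UGU Cys / UGC Cys — synonymous.
Synonymous differences: 3.

3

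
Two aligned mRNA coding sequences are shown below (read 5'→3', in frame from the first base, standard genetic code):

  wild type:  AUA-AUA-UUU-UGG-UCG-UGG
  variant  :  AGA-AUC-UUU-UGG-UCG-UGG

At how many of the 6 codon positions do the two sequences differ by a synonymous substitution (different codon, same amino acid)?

Codon 1: AUA Ile / AGA Arg — nonsynonymous.
Codon 2: AUA Ile / AUC Ile — synonymous.
Codon 3: UUU Phe / UUU Phe — identical.
Codon 4: UGG Trp / UGG Trp — identical.
Codon 5: UCG Ser / UCG Ser — identical.
Codon 6: UGG Trp / UGG Trp — identical.
Synonymous differences: 1.

1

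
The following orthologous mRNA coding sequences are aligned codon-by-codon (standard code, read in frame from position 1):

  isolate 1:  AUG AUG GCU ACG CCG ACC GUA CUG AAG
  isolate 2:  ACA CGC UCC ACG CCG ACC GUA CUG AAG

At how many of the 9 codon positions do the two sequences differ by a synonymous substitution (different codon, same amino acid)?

Codon 1: AUG Met / ACA Thr — nonsynonymous.
Codon 2: AUG Met / CGC Arg — nonsynonymous.
Codon 3: GCU Ala / UCC Ser — nonsynonymous.
Codon 4: ACG Thr / ACG Thr — identical.
Codon 5: CCG Pro / CCG Pro — identical.
Codon 6: ACC Thr / ACC Thr — identical.
Codon 7: GUA Val / GUA Val — identical.
Codon 8: CUG Leu / CUG Leu — identical.
Codon 9: AAG Lys / AAG Lys — identical.
Synonymous differences: 0.

0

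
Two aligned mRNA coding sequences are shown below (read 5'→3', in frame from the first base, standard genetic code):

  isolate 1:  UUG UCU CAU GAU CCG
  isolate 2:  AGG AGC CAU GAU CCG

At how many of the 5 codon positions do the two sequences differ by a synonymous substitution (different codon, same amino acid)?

1

Codon 1: UUG Leu / AGG Arg — nonsynonymous.
Codon 2: UCU Ser / AGC Ser — synonymous.
Codon 3: CAU His / CAU His — identical.
Codon 4: GAU Asp / GAU Asp — identical.
Codon 5: CCG Pro / CCG Pro — identical.
Synonymous differences: 1.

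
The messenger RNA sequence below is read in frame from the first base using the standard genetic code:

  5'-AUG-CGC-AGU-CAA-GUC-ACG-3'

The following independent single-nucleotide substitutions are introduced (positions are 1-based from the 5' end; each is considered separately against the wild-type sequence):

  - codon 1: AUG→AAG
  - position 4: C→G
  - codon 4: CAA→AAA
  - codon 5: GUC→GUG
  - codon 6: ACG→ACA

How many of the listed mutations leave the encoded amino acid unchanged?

Codon 1: AUG (Met) → AAG (Lys) — missense.
Codon 2: CGC (Arg) → GGC (Gly) — missense.
Codon 4: CAA (Gln) → AAA (Lys) — missense.
Codon 5: GUC (Val) → GUG (Val) — synonymous.
Codon 6: ACG (Thr) → ACA (Thr) — synonymous.
Synonymous: 2 of 5.

2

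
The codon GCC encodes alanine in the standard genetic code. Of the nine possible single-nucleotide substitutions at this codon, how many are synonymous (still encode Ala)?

3

Position 1: none → 0 synonymous.
Position 2: none → 0 synonymous.
Position 3: GCU, GCA, GCG → 3 synonymous.
Total: 0 + 0 + 3 = 3.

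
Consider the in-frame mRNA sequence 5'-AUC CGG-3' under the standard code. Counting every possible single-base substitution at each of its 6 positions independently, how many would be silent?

Codon 1 (AUC, Ile): 2 synonymous substitutions.
Codon 2 (CGG, Arg): 4 synonymous substitutions.
Total: 2 + 4 = 6.

6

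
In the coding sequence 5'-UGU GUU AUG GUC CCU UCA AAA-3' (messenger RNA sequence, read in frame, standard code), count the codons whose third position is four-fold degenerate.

Codon 1 UGU (Cys): third position 2-fold.
Codon 2 GUU (Val): third position 4-fold.
Codon 3 AUG (Met): third position 1-fold.
Codon 4 GUC (Val): third position 4-fold.
Codon 5 CCU (Pro): third position 4-fold.
Codon 6 UCA (Ser): third position 4-fold.
Codon 7 AAA (Lys): third position 2-fold.
Four-fold degenerate third positions: 4.

4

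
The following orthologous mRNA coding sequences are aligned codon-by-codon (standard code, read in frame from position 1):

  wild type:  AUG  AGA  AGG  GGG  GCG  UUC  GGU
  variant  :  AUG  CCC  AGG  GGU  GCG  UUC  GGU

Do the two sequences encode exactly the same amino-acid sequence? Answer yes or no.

no

Codon 1: AUG Met / AUG Met — identical.
Codon 2: AGA Arg / CCC Pro — nonsynonymous.
Codon 3: AGG Arg / AGG Arg — identical.
Codon 4: GGG Gly / GGU Gly — synonymous.
Codon 5: GCG Ala / GCG Ala — identical.
Codon 6: UUC Phe / UUC Phe — identical.
Codon 7: GGU Gly / GGU Gly — identical.
Nonsynonymous differences: 1 → different protein.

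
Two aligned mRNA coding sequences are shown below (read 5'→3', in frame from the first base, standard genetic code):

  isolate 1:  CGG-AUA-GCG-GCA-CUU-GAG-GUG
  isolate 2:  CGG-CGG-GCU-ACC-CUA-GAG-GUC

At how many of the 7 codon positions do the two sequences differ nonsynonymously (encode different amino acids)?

Codon 1: CGG Arg / CGG Arg — identical.
Codon 2: AUA Ile / CGG Arg — nonsynonymous.
Codon 3: GCG Ala / GCU Ala — synonymous.
Codon 4: GCA Ala / ACC Thr — nonsynonymous.
Codon 5: CUU Leu / CUA Leu — synonymous.
Codon 6: GAG Glu / GAG Glu — identical.
Codon 7: GUG Val / GUC Val — synonymous.
Nonsynonymous differences: 2.

2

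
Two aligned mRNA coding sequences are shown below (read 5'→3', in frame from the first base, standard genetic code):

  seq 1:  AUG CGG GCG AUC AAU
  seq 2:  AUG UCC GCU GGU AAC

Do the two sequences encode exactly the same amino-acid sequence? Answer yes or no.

no

Codon 1: AUG Met / AUG Met — identical.
Codon 2: CGG Arg / UCC Ser — nonsynonymous.
Codon 3: GCG Ala / GCU Ala — synonymous.
Codon 4: AUC Ile / GGU Gly — nonsynonymous.
Codon 5: AAU Asn / AAC Asn — synonymous.
Nonsynonymous differences: 2 → different protein.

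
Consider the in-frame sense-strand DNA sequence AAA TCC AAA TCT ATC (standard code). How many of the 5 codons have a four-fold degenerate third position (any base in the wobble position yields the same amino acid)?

2

Codon 1 AAA (Lys): third position 2-fold.
Codon 2 TCC (Ser): third position 4-fold.
Codon 3 AAA (Lys): third position 2-fold.
Codon 4 TCT (Ser): third position 4-fold.
Codon 5 ATC (Ile): third position 3-fold.
Four-fold degenerate third positions: 2.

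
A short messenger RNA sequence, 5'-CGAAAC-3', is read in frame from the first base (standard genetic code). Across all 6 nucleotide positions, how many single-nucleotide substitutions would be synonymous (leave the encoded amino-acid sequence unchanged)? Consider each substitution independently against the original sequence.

5

Codon 1 (CGA, Arg): 4 synonymous substitutions.
Codon 2 (AAC, Asn): 1 synonymous substitution.
Total: 4 + 1 = 5.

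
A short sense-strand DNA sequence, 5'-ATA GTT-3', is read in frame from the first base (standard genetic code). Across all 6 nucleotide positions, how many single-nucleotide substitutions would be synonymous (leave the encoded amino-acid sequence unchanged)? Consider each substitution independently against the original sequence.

Codon 1 (ATA, Ile): 2 synonymous substitutions.
Codon 2 (GTT, Val): 3 synonymous substitutions.
Total: 2 + 3 = 5.

5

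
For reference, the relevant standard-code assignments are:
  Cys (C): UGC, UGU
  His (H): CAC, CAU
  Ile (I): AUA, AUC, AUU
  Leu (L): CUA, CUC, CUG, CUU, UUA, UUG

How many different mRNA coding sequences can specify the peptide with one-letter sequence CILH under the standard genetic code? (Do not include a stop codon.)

72

Cys: 2 codons.
Ile: 3 codons.
Leu: 6 codons.
His: 2 codons.
2 × 3 × 6 × 2 = 72.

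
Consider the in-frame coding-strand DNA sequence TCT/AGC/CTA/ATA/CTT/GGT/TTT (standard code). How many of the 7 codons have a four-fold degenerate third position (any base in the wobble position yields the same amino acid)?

Codon 1 TCT (Ser): third position 4-fold.
Codon 2 AGC (Ser): third position 2-fold.
Codon 3 CTA (Leu): third position 4-fold.
Codon 4 ATA (Ile): third position 3-fold.
Codon 5 CTT (Leu): third position 4-fold.
Codon 6 GGT (Gly): third position 4-fold.
Codon 7 TTT (Phe): third position 2-fold.
Four-fold degenerate third positions: 4.

4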